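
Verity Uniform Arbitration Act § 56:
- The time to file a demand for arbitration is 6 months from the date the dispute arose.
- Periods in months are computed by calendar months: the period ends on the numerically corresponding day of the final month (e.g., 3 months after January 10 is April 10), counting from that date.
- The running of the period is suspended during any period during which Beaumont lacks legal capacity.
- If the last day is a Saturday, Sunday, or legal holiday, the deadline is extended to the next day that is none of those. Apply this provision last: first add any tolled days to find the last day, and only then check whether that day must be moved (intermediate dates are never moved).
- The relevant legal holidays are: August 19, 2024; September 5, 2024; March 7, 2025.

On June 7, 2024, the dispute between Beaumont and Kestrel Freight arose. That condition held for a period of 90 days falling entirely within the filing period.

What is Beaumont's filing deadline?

March 10, 2025

6 months after June 7, 2024 is December 7, 2024.
Tolling adds 90 days: December 7, 2024 + 90 days = March 7, 2025.
March 7, 2025 is a listed holiday; March 8, 2025 is Saturday; March 9, 2025 is Sunday. The next qualifying day is March 10, 2025.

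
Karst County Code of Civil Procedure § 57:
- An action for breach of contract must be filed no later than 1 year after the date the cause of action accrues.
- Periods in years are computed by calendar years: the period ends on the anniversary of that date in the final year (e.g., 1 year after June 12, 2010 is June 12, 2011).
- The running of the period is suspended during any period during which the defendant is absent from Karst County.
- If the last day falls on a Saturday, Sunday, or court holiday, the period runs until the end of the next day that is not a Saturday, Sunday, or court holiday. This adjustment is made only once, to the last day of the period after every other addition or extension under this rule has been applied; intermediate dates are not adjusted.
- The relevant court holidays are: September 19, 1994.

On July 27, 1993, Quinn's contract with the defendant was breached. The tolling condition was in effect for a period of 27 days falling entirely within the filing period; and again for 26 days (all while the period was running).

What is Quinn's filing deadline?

1 year after July 27, 1993 is July 27, 1994.
Tolling adds 27 days: July 27, 1994 + 27 days = August 23, 1994.
Tolling adds 26 days: August 23, 1994 + 26 days = September 18, 1994.
September 18, 1994 is Sunday; September 19, 1994 is a listed holiday. The next qualifying day is September 20, 1994.

September 20, 1994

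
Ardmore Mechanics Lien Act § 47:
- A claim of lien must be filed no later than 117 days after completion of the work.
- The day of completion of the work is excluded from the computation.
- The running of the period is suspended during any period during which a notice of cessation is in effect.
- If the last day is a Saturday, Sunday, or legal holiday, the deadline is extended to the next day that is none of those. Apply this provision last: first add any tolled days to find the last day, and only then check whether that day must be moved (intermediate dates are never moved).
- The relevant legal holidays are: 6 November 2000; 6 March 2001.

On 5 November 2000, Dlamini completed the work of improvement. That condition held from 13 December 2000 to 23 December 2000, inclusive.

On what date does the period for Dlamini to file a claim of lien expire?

117 days after 5 November 2000 is March 2, 2001.
From December 13, 2000 through December 23, 2000 inclusive is 11 days; tolling adds 11 days: March 2, 2001 + 11 days = March 13, 2001.
March 13, 2001 is a Tuesday and not a legal holiday, so no extension applies.

March 13, 2001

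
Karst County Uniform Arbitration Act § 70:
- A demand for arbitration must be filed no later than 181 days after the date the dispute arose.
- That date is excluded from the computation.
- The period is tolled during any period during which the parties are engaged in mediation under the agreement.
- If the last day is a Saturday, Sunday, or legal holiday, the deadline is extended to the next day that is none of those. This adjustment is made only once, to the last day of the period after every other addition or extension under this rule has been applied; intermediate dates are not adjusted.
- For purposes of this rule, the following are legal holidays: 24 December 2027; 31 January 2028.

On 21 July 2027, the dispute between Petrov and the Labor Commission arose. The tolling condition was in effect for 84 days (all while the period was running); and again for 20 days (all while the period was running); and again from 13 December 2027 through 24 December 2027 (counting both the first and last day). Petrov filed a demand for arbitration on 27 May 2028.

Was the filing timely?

181 days after 21 July 2027 is January 18, 2028.
Tolling adds 84 days: January 18, 2028 + 84 days = April 11, 2028.
Tolling adds 20 days: April 11, 2028 + 20 days = May 1, 2028.
From December 13, 2027 through December 24, 2027 inclusive is 12 days; tolling adds 12 days: May 1, 2028 + 12 days = May 13, 2028.
May 13, 2028 is Saturday; May 14, 2028 is Sunday. The next qualifying day is May 15, 2028.
The deadline is May 15, 2028; the filing on May 27, 2028 is after that date.

No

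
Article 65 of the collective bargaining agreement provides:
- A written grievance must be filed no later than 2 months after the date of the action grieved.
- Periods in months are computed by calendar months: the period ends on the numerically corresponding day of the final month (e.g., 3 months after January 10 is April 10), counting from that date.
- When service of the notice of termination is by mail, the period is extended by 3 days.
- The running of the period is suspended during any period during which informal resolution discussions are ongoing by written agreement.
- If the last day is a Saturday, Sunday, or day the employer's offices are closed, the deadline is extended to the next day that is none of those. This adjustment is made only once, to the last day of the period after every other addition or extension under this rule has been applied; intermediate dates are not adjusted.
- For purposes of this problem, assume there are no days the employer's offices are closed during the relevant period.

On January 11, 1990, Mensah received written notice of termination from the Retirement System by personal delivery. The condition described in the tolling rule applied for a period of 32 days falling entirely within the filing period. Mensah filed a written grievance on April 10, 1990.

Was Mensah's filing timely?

Yes

2 months after January 11, 1990 is March 11, 1990.
Service was not by mail, so no mail extension applies.
Tolling adds 32 days: March 11, 1990 + 32 days = April 12, 1990.
April 12, 1990 is a Thursday and not a day the employer's offices are closed, so no extension applies.
The deadline is April 12, 1990; the filing on April 10, 1990 is on or before that date.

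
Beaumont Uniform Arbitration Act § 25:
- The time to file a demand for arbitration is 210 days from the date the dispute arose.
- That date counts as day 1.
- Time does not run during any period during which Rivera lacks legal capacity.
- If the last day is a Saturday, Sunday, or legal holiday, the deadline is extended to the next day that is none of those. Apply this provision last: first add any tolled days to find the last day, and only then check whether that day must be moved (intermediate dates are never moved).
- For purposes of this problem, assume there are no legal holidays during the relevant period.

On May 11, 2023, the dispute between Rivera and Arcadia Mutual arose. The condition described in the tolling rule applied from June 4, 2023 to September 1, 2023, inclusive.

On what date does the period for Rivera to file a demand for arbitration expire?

March 5, 2024

Counting May 11, 2023 as day 1, day 210 is December 6, 2023.
From June 4, 2023 through September 1, 2023 inclusive is 90 days; tolling adds 90 days: December 6, 2023 + 90 days = March 5, 2024.
March 5, 2024 is a Tuesday and not a legal holiday, so no extension applies.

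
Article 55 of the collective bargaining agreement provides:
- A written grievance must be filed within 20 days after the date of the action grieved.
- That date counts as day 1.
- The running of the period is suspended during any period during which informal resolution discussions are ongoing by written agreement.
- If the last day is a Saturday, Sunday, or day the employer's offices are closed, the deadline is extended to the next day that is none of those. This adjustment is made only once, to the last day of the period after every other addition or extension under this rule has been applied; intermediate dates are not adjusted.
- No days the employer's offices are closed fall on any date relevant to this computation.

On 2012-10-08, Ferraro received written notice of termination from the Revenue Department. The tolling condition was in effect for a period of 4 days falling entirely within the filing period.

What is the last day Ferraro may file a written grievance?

October 31, 2012

Counting 2012-10-08 as day 1, day 20 is October 27, 2012.
Tolling adds 4 days: October 27, 2012 + 4 days = October 31, 2012.
October 31, 2012 is a Wednesday and not a day the employer's offices are closed, so no extension applies.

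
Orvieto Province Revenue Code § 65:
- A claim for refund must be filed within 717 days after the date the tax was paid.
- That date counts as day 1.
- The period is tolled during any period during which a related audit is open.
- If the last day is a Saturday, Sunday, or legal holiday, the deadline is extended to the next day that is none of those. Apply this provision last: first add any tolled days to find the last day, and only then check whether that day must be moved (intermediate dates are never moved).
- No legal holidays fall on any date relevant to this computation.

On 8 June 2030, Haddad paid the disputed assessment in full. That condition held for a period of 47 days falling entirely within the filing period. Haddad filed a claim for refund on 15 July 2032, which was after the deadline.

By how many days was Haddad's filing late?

3 days

Counting 8 June 2030 as day 1, day 717 is May 24, 2032.
Tolling adds 47 days: May 24, 2032 + 47 days = July 10, 2032.
July 10, 2032 is Saturday; July 11, 2032 is Sunday. The next qualifying day is July 12, 2032.
The deadline is July 12, 2032; from July 12, 2032 to July 15, 2032 is 3 days.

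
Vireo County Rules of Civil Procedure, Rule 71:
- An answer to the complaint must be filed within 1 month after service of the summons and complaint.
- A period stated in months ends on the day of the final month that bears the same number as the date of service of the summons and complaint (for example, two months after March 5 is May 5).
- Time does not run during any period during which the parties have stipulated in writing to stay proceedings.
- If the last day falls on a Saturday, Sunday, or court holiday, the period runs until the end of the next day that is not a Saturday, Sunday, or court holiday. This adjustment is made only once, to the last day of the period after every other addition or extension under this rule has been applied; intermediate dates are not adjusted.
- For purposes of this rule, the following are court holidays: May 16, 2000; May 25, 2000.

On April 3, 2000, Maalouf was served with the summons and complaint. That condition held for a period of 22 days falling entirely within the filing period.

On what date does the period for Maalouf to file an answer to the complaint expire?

1 month after April 3, 2000 is May 3, 2000.
Tolling adds 22 days: May 3, 2000 + 22 days = May 25, 2000.
May 25, 2000 is a listed holiday. The next qualifying day is May 26, 2000.

May 26, 2000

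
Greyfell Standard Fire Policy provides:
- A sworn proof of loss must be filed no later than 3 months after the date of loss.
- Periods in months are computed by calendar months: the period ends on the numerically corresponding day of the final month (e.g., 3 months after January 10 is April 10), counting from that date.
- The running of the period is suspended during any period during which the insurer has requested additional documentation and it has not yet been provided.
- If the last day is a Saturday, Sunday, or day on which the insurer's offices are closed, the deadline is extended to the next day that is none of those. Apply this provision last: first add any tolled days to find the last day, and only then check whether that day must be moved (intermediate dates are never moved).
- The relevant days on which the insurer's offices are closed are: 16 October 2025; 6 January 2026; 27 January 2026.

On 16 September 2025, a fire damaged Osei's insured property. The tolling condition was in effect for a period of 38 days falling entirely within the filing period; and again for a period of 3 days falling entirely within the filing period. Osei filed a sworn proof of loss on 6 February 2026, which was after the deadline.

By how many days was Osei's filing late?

3 months after 16 September 2025 is December 16, 2025.
Tolling adds 38 days: December 16, 2025 + 38 days = January 23, 2026.
Tolling adds 3 days: January 23, 2026 + 3 days = January 26, 2026.
January 26, 2026 is a Monday and not a day on which the insurer's offices are closed, so no extension applies.
The deadline is January 26, 2026; from January 26, 2026 to February 6, 2026 is 11 days.

11 days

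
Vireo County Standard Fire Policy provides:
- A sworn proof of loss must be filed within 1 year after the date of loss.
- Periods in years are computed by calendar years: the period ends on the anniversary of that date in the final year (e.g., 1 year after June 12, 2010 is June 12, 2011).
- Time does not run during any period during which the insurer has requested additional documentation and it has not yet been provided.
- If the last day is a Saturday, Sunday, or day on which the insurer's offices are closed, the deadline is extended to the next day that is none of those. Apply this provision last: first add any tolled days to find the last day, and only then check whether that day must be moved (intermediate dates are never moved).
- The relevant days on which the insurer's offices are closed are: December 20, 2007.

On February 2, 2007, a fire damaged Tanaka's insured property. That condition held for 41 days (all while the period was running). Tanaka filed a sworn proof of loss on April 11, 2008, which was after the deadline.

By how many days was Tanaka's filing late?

1 year after February 2, 2007 is February 2, 2008.
Tolling adds 41 days: February 2, 2008 + 41 days = March 14, 2008.
March 14, 2008 is a Friday and not a day on which the insurer's offices are closed, so no extension applies.
The deadline is March 14, 2008; from March 14, 2008 to April 11, 2008 is 28 days.

28 days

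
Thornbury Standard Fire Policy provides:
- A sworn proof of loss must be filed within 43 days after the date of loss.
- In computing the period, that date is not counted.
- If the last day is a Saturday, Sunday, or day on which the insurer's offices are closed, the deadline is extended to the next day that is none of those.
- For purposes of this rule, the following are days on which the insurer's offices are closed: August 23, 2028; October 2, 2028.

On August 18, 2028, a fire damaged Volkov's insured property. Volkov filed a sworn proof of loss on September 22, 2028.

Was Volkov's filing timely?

43 days after August 18, 2028 is September 30, 2028.
September 30, 2028 is Saturday; October 1, 2028 is Sunday; October 2, 2028 is a listed holiday. The next qualifying day is October 3, 2028.
The deadline is October 3, 2028; the filing on September 22, 2028 is on or before that date.

Yes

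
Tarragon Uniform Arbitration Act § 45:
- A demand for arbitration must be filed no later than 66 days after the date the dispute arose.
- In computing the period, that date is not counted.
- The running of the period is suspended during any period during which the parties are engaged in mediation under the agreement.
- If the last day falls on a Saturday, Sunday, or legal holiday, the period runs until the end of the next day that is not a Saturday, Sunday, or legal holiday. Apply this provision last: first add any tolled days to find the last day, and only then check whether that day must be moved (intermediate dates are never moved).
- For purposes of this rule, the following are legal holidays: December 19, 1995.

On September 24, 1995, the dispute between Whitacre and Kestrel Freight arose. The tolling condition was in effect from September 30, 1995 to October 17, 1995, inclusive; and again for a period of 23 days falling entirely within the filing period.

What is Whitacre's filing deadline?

66 days after September 24, 1995 is November 29, 1995.
From September 30, 1995 through October 17, 1995 inclusive is 18 days; tolling adds 18 days: November 29, 1995 + 18 days = December 17, 1995.
Tolling adds 23 days: December 17, 1995 + 23 days = January 9, 1996.
January 9, 1996 is a Tuesday and not a legal holiday, so no extension applies.

January 9, 1996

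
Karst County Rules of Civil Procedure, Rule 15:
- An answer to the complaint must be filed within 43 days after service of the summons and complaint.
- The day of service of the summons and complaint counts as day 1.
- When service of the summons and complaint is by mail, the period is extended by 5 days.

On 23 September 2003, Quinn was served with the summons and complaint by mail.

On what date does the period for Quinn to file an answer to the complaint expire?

November 9, 2003

Counting 23 September 2003 as day 1, day 43 is November 4, 2003.
Service was by mail, adding 5 days: November 4, 2003 + 5 days = November 9, 2003.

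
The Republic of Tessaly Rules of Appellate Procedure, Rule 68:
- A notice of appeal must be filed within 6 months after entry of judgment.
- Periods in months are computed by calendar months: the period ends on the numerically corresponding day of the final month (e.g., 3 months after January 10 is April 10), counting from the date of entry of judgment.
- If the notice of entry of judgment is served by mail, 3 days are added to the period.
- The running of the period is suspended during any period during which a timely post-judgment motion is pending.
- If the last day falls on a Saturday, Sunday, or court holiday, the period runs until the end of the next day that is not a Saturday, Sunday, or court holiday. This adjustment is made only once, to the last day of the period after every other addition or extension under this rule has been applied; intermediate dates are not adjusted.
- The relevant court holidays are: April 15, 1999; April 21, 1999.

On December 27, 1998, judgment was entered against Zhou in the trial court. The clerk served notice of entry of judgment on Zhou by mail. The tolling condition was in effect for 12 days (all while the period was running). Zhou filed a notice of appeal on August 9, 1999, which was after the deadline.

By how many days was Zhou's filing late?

28 days

6 months after December 27, 1998 is June 27, 1999.
Service was by mail, adding 3 days: June 27, 1999 + 3 days = June 30, 1999.
Tolling adds 12 days: June 30, 1999 + 12 days = July 12, 1999.
July 12, 1999 is a Monday and not a court holiday, so no extension applies.
The deadline is July 12, 1999; from July 12, 1999 to August 9, 1999 is 28 days.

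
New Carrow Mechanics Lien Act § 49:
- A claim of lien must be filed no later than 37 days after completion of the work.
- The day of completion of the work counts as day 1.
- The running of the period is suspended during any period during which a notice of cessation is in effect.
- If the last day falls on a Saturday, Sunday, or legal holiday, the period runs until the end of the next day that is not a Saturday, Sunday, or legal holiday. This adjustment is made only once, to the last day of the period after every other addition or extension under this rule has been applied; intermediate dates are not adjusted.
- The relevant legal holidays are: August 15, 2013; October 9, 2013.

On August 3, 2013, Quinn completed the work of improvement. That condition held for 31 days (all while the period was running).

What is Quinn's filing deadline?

Counting August 3, 2013 as day 1, day 37 is September 8, 2013.
Tolling adds 31 days: September 8, 2013 + 31 days = October 9, 2013.
October 9, 2013 is a listed holiday. The next qualifying day is October 10, 2013.

October 10, 2013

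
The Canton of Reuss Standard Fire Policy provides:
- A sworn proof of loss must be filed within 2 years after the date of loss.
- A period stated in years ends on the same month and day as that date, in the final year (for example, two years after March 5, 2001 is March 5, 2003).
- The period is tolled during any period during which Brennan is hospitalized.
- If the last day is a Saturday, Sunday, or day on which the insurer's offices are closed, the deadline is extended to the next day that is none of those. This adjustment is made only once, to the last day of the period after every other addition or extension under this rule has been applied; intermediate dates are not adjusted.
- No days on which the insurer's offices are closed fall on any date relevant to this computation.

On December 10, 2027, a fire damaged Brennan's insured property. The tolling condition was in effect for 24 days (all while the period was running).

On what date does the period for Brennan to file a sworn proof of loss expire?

January 3, 2030

2 years after December 10, 2027 is December 10, 2029.
Tolling adds 24 days: December 10, 2029 + 24 days = January 3, 2030.
January 3, 2030 is a Thursday and not a day on which the insurer's offices are closed, so no extension applies.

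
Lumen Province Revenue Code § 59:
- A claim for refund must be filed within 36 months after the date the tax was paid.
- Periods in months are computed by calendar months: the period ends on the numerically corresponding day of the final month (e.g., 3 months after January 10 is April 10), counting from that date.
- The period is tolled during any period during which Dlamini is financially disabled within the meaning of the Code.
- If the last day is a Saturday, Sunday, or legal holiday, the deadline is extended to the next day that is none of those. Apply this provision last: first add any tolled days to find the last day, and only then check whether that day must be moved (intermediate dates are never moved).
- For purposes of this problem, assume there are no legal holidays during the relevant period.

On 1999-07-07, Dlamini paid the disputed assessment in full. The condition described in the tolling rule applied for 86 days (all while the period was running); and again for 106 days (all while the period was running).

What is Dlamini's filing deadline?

January 15, 2003

36 months after 1999-07-07 is July 7, 2002.
Tolling adds 86 days: July 7, 2002 + 86 days = October 1, 2002.
Tolling adds 106 days: October 1, 2002 + 106 days = January 15, 2003.
January 15, 2003 is a Wednesday and not a legal holiday, so no extension applies.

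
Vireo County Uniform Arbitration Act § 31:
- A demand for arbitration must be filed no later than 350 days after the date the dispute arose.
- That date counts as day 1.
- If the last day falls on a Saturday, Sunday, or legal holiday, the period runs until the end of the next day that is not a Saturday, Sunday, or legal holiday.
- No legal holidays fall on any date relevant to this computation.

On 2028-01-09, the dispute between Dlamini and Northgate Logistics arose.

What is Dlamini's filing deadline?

Counting 2028-01-09 as day 1, day 350 is December 23, 2028.
December 23, 2028 is Saturday; December 24, 2028 is Sunday. The next qualifying day is December 25, 2028.

December 25, 2028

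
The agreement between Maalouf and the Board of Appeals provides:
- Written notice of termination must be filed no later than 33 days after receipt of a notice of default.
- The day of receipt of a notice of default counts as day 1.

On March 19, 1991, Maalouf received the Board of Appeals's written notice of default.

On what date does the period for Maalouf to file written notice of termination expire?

Counting March 19, 1991 as day 1, day 33 is April 20, 1991.

April 20, 1991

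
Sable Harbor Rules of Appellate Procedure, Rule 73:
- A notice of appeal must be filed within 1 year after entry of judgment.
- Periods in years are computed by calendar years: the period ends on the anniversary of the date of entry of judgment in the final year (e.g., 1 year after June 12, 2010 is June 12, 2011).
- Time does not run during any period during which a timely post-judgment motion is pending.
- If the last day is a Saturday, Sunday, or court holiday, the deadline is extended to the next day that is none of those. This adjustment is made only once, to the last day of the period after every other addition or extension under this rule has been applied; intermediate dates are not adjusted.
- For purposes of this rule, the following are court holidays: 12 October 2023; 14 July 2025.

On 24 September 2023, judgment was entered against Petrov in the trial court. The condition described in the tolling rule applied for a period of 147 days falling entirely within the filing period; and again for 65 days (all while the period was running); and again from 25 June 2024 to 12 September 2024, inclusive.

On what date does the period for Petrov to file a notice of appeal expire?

July 15, 2025

1 year after 24 September 2023 is September 24, 2024.
Tolling adds 147 days: September 24, 2024 + 147 days = February 18, 2025.
Tolling adds 65 days: February 18, 2025 + 65 days = April 24, 2025.
From June 25, 2024 through September 12, 2024 inclusive is 80 days; tolling adds 80 days: April 24, 2025 + 80 days = July 13, 2025.
July 13, 2025 is Sunday; July 14, 2025 is a listed holiday. The next qualifying day is July 15, 2025.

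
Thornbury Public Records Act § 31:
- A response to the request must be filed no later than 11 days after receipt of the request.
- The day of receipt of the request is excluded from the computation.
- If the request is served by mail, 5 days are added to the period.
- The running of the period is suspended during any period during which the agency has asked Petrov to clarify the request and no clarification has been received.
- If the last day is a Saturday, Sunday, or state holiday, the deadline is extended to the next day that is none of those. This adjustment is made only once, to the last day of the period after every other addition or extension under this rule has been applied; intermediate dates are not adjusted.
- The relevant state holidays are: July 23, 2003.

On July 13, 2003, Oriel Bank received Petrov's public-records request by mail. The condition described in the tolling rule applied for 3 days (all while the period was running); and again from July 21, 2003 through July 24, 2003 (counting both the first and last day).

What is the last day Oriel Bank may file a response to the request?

August 5, 2003

11 days after July 13, 2003 is July 24, 2003.
Service was by mail, adding 5 days: July 24, 2003 + 5 days = July 29, 2003.
Tolling adds 3 days: July 29, 2003 + 3 days = August 1, 2003.
From July 21, 2003 through July 24, 2003 inclusive is 4 days; tolling adds 4 days: August 1, 2003 + 4 days = August 5, 2003.
August 5, 2003 is a Tuesday and not a state holiday, so no extension applies.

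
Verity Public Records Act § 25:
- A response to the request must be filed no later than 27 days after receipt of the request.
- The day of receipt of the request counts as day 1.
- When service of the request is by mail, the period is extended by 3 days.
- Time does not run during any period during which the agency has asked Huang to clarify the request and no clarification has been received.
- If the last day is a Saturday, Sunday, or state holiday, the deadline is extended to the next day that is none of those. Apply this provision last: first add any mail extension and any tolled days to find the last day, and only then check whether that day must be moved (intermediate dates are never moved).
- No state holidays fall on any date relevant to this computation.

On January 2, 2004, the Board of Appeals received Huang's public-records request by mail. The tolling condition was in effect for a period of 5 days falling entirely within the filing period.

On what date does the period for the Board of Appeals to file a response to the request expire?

February 5, 2004

Counting January 2, 2004 as day 1, day 27 is January 28, 2004.
Service was by mail, adding 3 days: January 28, 2004 + 3 days = January 31, 2004.
Tolling adds 5 days: January 31, 2004 + 5 days = February 5, 2004.
February 5, 2004 is a Thursday and not a state holiday, so no extension applies.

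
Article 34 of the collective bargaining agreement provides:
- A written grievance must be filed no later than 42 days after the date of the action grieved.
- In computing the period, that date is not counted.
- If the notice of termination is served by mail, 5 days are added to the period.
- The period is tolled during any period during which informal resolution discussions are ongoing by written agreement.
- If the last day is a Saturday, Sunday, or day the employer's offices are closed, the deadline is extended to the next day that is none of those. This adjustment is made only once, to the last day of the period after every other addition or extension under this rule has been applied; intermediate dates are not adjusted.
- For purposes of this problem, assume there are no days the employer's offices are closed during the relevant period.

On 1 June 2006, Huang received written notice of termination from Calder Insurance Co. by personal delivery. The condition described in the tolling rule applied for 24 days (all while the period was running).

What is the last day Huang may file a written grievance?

August 7, 2006

42 days after 1 June 2006 is July 13, 2006.
Service was not by mail, so no mail extension applies.
Tolling adds 24 days: July 13, 2006 + 24 days = August 6, 2006.
August 6, 2006 is Sunday. The next qualifying day is August 7, 2006.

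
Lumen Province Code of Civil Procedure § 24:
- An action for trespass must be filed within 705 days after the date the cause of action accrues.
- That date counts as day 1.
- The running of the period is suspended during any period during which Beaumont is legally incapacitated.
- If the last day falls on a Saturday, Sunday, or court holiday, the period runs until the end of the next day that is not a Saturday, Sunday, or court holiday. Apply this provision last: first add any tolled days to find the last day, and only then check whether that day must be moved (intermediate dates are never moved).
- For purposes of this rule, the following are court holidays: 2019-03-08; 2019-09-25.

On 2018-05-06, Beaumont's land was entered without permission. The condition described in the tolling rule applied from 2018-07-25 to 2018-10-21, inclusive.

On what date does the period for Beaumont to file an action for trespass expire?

Counting 2018-05-06 as day 1, day 705 is April 9, 2020.
From July 25, 2018 through October 21, 2018 inclusive is 89 days; tolling adds 89 days: April 9, 2020 + 89 days = July 7, 2020.
July 7, 2020 is a Tuesday and not a court holiday, so no extension applies.

July 7, 2020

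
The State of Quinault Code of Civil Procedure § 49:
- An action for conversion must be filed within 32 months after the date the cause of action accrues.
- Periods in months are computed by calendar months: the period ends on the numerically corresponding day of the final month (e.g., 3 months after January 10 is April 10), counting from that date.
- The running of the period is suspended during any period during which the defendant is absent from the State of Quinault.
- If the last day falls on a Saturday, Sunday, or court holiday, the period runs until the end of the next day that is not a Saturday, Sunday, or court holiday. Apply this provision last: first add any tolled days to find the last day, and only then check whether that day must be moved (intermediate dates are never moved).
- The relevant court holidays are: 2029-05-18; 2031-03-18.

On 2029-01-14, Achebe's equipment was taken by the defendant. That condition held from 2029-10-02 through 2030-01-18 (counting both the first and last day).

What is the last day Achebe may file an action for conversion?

January 1, 2032

32 months after 2029-01-14 is September 14, 2031.
From October 2, 2029 through January 18, 2030 inclusive is 109 days; tolling adds 109 days: September 14, 2031 + 109 days = January 1, 2032.
January 1, 2032 is a Thursday and not a court holiday, so no extension applies.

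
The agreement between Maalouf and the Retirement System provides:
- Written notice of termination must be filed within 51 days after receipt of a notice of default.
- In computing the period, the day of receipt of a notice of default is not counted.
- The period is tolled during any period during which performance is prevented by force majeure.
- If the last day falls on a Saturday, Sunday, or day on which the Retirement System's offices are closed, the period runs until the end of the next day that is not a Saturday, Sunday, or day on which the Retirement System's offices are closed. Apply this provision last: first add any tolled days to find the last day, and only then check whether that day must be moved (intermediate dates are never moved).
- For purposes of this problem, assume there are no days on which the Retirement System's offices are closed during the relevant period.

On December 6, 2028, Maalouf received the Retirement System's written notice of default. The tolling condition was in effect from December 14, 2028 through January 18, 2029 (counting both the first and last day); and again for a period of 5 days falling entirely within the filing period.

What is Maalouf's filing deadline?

51 days after December 6, 2028 is January 26, 2029.
From December 14, 2028 through January 18, 2029 inclusive is 36 days; tolling adds 36 days: January 26, 2029 + 36 days = March 3, 2029.
Tolling adds 5 days: March 3, 2029 + 5 days = March 8, 2029.
March 8, 2029 is a Thursday and not a day on which the Retirement System's offices are closed, so no extension applies.

March 8, 2029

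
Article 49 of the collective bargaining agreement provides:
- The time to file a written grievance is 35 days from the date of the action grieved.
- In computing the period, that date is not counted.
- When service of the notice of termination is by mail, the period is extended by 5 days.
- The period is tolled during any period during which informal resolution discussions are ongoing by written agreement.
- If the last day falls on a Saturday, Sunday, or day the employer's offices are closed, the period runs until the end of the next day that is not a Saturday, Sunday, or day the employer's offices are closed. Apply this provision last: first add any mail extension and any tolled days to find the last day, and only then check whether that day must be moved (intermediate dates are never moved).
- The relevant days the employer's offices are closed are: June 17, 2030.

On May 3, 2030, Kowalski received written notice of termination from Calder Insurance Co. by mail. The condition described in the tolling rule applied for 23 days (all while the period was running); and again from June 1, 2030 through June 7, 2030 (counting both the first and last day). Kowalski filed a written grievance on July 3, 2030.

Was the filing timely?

Yes

35 days after May 3, 2030 is June 7, 2030.
Service was by mail, adding 5 days: June 7, 2030 + 5 days = June 12, 2030.
Tolling adds 23 days: June 12, 2030 + 23 days = July 5, 2030.
From June 1, 2030 through June 7, 2030 inclusive is 7 days; tolling adds 7 days: July 5, 2030 + 7 days = July 12, 2030.
July 12, 2030 is a Friday and not a day the employer's offices are closed, so no extension applies.
The deadline is July 12, 2030; the filing on July 3, 2030 is on or before that date.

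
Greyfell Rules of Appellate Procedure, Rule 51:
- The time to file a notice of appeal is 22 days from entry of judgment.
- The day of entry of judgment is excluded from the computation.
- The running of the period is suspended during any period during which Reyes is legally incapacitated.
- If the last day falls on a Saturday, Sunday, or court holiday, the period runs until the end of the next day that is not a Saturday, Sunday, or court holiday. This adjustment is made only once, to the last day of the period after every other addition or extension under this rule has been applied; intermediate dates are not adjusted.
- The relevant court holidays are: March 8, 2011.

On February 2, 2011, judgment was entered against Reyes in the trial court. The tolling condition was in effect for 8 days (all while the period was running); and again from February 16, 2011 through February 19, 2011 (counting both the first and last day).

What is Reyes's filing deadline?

22 days after February 2, 2011 is February 24, 2011.
Tolling adds 8 days: February 24, 2011 + 8 days = March 4, 2011.
From February 16, 2011 through February 19, 2011 inclusive is 4 days; tolling adds 4 days: March 4, 2011 + 4 days = March 8, 2011.
March 8, 2011 is a listed holiday. The next qualifying day is March 9, 2011.

March 9, 2011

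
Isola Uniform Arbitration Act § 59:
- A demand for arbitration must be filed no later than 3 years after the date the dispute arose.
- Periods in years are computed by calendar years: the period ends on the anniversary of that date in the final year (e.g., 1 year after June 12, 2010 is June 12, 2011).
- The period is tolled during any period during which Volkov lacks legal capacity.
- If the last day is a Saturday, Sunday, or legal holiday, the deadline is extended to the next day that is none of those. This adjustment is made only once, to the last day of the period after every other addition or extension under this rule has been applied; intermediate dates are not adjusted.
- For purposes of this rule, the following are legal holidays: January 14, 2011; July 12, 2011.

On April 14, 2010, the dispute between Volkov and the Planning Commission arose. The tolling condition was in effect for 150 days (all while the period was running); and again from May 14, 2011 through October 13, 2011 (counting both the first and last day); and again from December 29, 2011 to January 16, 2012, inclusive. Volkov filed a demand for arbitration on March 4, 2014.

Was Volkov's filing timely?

No

3 years after April 14, 2010 is April 14, 2013.
Tolling adds 150 days: April 14, 2013 + 150 days = September 11, 2013.
From May 14, 2011 through October 13, 2011 inclusive is 153 days; tolling adds 153 days: September 11, 2013 + 153 days = February 11, 2014.
From December 29, 2011 through January 16, 2012 inclusive is 19 days; tolling adds 19 days: February 11, 2014 + 19 days = March 2, 2014.
March 2, 2014 is Sunday. The next qualifying day is March 3, 2014.
The deadline is March 3, 2014; the filing on March 4, 2014 is after that date.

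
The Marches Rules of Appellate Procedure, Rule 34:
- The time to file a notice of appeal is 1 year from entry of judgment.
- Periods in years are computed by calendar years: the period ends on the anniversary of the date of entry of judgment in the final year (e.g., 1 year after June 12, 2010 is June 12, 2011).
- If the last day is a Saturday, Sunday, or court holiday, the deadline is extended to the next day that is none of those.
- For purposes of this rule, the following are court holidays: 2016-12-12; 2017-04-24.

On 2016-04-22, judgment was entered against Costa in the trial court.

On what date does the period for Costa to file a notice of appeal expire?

1 year after 2016-04-22 is April 22, 2017.
April 22, 2017 is Saturday; April 23, 2017 is Sunday; April 24, 2017 is a listed holiday. The next qualifying day is April 25, 2017.

April 25, 2017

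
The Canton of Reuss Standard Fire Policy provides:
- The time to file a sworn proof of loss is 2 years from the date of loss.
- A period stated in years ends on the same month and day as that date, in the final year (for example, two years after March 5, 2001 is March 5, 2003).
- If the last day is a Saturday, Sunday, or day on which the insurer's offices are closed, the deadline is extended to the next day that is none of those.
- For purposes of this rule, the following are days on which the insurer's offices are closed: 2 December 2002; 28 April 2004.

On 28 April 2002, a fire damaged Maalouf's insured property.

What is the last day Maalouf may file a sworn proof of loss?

2 years after 28 April 2002 is April 28, 2004.
April 28, 2004 is a listed holiday. The next qualifying day is April 29, 2004.

April 29, 2004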